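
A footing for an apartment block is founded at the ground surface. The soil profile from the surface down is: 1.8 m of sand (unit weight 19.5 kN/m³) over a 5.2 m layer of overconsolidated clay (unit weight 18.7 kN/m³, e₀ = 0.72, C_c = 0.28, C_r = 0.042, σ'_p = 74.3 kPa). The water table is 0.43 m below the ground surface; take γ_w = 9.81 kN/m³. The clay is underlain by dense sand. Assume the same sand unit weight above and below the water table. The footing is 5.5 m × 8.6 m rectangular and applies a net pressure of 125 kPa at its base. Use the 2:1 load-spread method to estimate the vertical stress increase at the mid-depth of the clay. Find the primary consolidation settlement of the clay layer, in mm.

Mid-depth of clay below the ground surface: z = 1.8 + 5.2/2 = 4.4 m.
Total vertical stress at mid-clay: σ_v = 19.5×1.8 + 18.7×2.6 = 83.72 kPa.
Pore pressure: u = 9.81×(4.4 − 0.43) = 38.946 kPa.
Initial effective stress: σ'_0 = σ_v − u = 83.72 − 38.946 = 44.774 kPa.
Stress increase at mid-clay by the 2:1 spreading method:
Δσ = qBL/((B+z)(L+z)) = 125×5.5×8.6/((5.5+4.4)(8.6+4.4)) = 45.94 kPa
Final effective stress: σ'_f = 44.774 + 45.94 = 90.714 kPa.
σ'_f = 90.714 > σ'_p = 74.3 kPa, so the stress path crosses the preconsolidation pressure — recompression up to σ'_p, then virgin compression beyond:
S_c = H/(1+e₀)·[C_r·log₁₀(σ'_p/σ'_0) + C_c·log₁₀(σ'_f/σ'_p)]
    = 5.2/1.72 × [0.042×log₁₀(74.3/44.774) + 0.28×log₁₀(90.714/74.3)]
    = 3.0233 × [0.0092384 + 0.024272] = 0.1013 m

S_c ≈ 101 mm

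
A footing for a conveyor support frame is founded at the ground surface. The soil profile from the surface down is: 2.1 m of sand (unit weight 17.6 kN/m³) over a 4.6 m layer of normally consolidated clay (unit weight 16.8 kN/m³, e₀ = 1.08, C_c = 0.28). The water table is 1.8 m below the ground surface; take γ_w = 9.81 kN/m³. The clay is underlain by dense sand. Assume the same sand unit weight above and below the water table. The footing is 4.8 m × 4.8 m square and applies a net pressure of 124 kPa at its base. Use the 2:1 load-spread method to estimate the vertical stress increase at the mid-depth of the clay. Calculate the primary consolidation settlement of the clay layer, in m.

S_c ≈ 0.139 m

Mid-depth of clay below the ground surface: z = 2.1 + 4.6/2 = 4.4 m.
Total vertical stress at mid-clay: σ_v = 17.6×2.1 + 16.8×2.3 = 75.6 kPa.
Pore pressure: u = 9.81×(4.4 − 1.8) = 25.506 kPa.
Initial effective stress: σ'_0 = σ_v − u = 75.6 − 25.506 = 50.094 kPa.
Stress increase at mid-clay by the 2:1 spreading method:
Δσ = qBL/((B+z)(L+z)) = 124×4.8×4.8/((4.8+4.4)(4.8+4.4)) = 33.754 kPa
Final effective stress: σ'_f = σ'_0 + Δσ = 50.094 + 33.754 = 83.848 kPa.
Normally consolidated clay, so the full stress increment lies on the virgin compression line:
S_c = C_c·H/(1+e₀)·log₁₀(σ'_f/σ'_0) = 0.28×4.6/(1+1.08)×log₁₀(83.848/50.094)
    = 0.61923 × 0.22371 = 0.1385 m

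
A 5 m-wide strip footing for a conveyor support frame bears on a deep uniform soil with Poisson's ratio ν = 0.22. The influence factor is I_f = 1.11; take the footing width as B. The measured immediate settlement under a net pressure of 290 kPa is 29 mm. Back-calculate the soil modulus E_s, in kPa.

E_s ≈ 52800 kPa

S_e = q·B·(1−ν²)/E_s · I_f  ⇒  E_s = q·B·(1−ν²)·I_f / S_e.
E_s = 290 × 5 × 0.9516 × 1.11 / 0.029 = 52810 kPa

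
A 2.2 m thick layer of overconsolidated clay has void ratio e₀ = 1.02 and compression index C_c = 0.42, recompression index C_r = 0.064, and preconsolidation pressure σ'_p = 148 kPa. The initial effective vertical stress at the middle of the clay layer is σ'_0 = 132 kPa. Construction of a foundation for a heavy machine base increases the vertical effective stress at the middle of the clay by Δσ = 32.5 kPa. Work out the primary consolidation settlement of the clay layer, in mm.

Final effective stress: σ'_f = 132 + 32.5 = 164.5 kPa.
σ'_f = 164.5 > σ'_p = 148 kPa, so the stress path crosses the preconsolidation pressure — recompression up to σ'_p, then virgin compression beyond:
S_c = H/(1+e₀)·[C_r·log₁₀(σ'_p/σ'_0) + C_c·log₁₀(σ'_f/σ'_p)]
    = 2.2/2.02 × [0.064×log₁₀(148/132) + 0.42×log₁₀(164.5/148)]
    = 1.0891 × [0.00318 + 0.01928] = 0.02446 m

S_c ≈ 24.5 mm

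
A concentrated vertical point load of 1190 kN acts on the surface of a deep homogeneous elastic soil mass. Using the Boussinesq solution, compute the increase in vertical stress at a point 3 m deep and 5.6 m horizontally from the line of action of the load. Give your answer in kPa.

Boussinesq vertical stress below a point load on an elastic half-space:
Δσ_z = 3P/(2πz²) · [1 + (r/z)²]^(−5/2)
r/z = 5.6/3 = 1.8667; [1+(r/z)²]^(−5/2) = 0.023482.
Δσ_z = 3×1190/(2π×3²) × 0.023482 = 63.131 × 0.023482 = 1.482 kPa

Δσ_z ≈ 1.48 kPa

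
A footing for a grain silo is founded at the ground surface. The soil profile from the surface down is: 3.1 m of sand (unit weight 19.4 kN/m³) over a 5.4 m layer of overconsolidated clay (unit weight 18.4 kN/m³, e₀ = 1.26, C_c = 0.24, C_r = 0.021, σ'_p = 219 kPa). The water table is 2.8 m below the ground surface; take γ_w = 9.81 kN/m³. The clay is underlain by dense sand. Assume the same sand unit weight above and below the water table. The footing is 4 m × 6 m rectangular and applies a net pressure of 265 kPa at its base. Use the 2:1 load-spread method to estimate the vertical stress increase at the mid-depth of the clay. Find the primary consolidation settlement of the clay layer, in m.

Mid-depth of clay below the ground surface: z = 3.1 + 5.4/2 = 5.8 m.
Total vertical stress at mid-clay: σ_v = 19.4×3.1 + 18.4×2.7 = 109.82 kPa.
Pore pressure: u = 9.81×(5.8 − 2.8) = 29.43 kPa.
Initial effective stress: σ'_0 = σ_v − u = 109.82 − 29.43 = 80.39 kPa.
Stress increase at mid-clay by the 2:1 spreading method:
Δσ = qBL/((B+z)(L+z)) = 265×4×6/((4+5.8)(6+5.8)) = 54.998 kPa
Final effective stress: σ'_f = 80.39 + 54.998 = 135.39 kPa.
σ'_f = 135.39 ≤ σ'_p = 219 kPa, so the clay remains overconsolidated and only the recompression index applies:
S_c = C_r·H/(1+e₀)·log₁₀(σ'_f/σ'_0) = 0.021×5.4/2.26×log₁₀(135.39/80.39)
    = 0.050177 × 0.22638 = 0.01136 m

S_c ≈ 0.0114 m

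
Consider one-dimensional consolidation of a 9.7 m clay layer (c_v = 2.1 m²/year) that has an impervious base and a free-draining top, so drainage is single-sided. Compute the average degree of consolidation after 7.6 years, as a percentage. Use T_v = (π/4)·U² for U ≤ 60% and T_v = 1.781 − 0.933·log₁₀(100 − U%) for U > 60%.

U ≈ 46.5 %

Drainage path length: H_d = H = 9.7 m (single drainage).
T_v = c_v·t/H_d² = 2.1×7.6/9.7² = 0.16962.
T_v = 0.16962 corresponds to the U ≤ 60% branch:
U = √(4T_v/π) = 0.4647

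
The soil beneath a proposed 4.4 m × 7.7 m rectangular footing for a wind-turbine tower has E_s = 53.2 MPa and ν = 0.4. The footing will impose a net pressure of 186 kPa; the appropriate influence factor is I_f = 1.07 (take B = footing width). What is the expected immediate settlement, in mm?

Immediate (elastic) settlement: S_e = q·B·(1−ν²)/E_s · I_f.
E_s = 53.2 MPa = 53200 kPa.
S_e = 186 × 4.4 × (1 − 0.4²) / 53200 × 1.07
    = 186 × 4.4 × 0.84 / 53200 × 1.07
    = 0.01383 m = 13.83 mm

S_e ≈ 13.8 mm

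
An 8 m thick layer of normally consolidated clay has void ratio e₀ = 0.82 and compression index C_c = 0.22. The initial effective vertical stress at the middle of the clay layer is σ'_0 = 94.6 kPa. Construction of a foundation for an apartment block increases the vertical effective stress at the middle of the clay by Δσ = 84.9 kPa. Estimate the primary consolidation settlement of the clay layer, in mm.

S_c ≈ 269 mm

Final effective stress: σ'_f = σ'_0 + Δσ = 94.6 + 84.9 = 179.5 kPa.
Normally consolidated clay, so the full stress increment lies on the virgin compression line:
S_c = C_c·H/(1+e₀)·log₁₀(σ'_f/σ'_0) = 0.22×8/(1+0.82)×log₁₀(179.5/94.6)
    = 0.96703 × 0.27817 = 0.269 m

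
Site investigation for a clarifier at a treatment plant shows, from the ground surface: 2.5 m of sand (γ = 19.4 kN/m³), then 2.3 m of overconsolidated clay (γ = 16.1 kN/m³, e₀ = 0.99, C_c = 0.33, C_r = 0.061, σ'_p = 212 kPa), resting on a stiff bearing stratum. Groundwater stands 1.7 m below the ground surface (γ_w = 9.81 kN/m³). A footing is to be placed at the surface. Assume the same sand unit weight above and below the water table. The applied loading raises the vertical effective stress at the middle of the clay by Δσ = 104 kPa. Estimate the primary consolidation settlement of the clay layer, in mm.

Mid-depth of clay below the ground surface: z = 2.5 + 2.3/2 = 3.65 m.
Total vertical stress at mid-clay: σ_v = 19.4×2.5 + 16.1×1.15 = 67.015 kPa.
Pore pressure: u = 9.81×(3.65 − 1.7) = 19.13 kPa.
Initial effective stress: σ'_0 = σ_v − u = 67.015 − 19.13 = 47.885 kPa.
Final effective stress: σ'_f = 47.885 + 104 = 151.88 kPa.
σ'_f = 151.88 ≤ σ'_p = 212 kPa, so the clay remains overconsolidated and only the recompression index applies:
S_c = C_r·H/(1+e₀)·log₁₀(σ'_f/σ'_0) = 0.061×2.3/1.99×log₁₀(151.88/47.885)
    = 0.070504 × 0.5013 = 0.03534 m

S_c ≈ 35.3 mm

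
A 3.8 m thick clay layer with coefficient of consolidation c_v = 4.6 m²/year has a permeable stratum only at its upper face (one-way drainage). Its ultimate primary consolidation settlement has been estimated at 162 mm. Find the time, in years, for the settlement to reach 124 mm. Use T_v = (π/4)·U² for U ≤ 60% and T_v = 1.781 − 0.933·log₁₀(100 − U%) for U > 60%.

Drainage path length: H_d = H = 3.8 m (single drainage).
U = S(t)/S_ult = 124/162 = 0.7654.
U > 60%: T_v = 1.781 − 0.933·log₁₀(100 − 76.543) = 0.50254.
t = T_v·H_d²/c_v = 0.50254×3.8²/4.6 = 1.578 years.

t ≈ 1.58 years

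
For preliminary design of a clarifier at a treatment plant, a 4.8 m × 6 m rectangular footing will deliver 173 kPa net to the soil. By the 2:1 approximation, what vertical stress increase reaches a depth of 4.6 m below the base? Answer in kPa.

Δσ_z ≈ 50 kPa

By the 2:1 method the load spreads at 1 horizontal : 2 vertical, so at depth z the loaded area has grown by z in each plan dimension:
Δσ = qBL/((B+z)(L+z)) = 173×4.8×6/((4.8+4.6)(6+4.6)) = 50.004 kPa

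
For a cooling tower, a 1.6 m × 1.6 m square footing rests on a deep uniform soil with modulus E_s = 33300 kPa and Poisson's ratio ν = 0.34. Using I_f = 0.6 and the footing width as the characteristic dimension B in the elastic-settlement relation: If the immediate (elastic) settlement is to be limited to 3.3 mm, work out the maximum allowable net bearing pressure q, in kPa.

S_e = q·B·(1−ν²)/E_s · I_f  ⇒  q = S_e·E_s / (B·(1−ν²)·I_f).
q = 0.0033 × 33300 / (1.6 × 0.8844 × 0.6) = 129.4 kPa

q ≈ 129 kPa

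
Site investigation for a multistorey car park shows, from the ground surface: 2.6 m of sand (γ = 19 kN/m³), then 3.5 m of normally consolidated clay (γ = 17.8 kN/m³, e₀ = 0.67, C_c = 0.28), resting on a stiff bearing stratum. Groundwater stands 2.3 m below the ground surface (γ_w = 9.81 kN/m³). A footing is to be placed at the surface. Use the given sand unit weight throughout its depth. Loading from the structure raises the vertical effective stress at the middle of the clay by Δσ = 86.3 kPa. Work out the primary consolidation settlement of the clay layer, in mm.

S_c ≈ 226 mm

Mid-depth of clay below the ground surface: z = 2.6 + 3.5/2 = 4.35 m.
Total vertical stress at mid-clay: σ_v = 19×2.6 + 17.8×1.75 = 80.55 kPa.
Pore pressure: u = 9.81×(4.35 − 2.3) = 20.11 kPa.
Initial effective stress: σ'_0 = σ_v − u = 80.55 − 20.11 = 60.44 kPa.
Final effective stress: σ'_f = σ'_0 + Δσ = 60.44 + 86.3 = 146.74 kPa.
Normally consolidated clay, so the full stress increment lies on the virgin compression line:
S_c = C_c·H/(1+e₀)·log₁₀(σ'_f/σ'_0) = 0.28×3.5/(1+0.67)×log₁₀(146.74/60.44)
    = 0.58683 × 0.38522 = 0.2261 m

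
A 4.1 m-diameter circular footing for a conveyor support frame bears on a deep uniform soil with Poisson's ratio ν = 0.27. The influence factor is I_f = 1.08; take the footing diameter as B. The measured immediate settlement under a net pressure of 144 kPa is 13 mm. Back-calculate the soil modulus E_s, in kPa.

E_s ≈ 45500 kPa

S_e = q·B·(1−ν²)/E_s · I_f  ⇒  E_s = q·B·(1−ν²)·I_f / S_e.
E_s = 144 × 4.1 × 0.9271 × 1.08 / 0.013 = 45470 kPa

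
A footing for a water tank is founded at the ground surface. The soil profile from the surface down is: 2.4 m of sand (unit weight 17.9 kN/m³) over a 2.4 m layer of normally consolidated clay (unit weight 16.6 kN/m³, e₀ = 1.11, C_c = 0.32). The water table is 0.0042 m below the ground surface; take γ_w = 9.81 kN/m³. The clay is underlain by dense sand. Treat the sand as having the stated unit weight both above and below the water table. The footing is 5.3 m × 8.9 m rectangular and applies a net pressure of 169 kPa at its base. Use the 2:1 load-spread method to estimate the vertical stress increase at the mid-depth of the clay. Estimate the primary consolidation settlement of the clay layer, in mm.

Mid-depth of clay below the ground surface: z = 2.4 + 2.4/2 = 3.6 m.
Total vertical stress at mid-clay: σ_v = 17.9×2.4 + 16.6×1.2 = 62.88 kPa.
Pore pressure: u = 9.81×(3.6 − 0.0042) = 35.277 kPa.
Initial effective stress: σ'_0 = σ_v − u = 62.88 − 35.277 = 27.603 kPa.
Stress increase at mid-clay by the 2:1 spreading method:
Δσ = qBL/((B+z)(L+z)) = 169×5.3×8.9/((5.3+3.6)(8.9+3.6)) = 71.656 kPa
Final effective stress: σ'_f = σ'_0 + Δσ = 27.603 + 71.656 = 99.259 kPa.
Normally consolidated clay, so the full stress increment lies on the virgin compression line:
S_c = C_c·H/(1+e₀)·log₁₀(σ'_f/σ'_0) = 0.32×2.4/(1+1.11)×log₁₀(99.259/27.603)
    = 0.36398 × 0.55581 = 0.2023 m

S_c ≈ 202 mm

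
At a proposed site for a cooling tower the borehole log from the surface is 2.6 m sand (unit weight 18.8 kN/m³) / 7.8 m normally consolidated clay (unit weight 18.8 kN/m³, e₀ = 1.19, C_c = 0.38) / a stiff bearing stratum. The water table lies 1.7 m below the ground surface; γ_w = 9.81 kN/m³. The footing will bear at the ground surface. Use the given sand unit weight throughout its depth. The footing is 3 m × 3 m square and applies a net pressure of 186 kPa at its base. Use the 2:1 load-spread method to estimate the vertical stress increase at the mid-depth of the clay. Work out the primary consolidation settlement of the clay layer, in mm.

Mid-depth of clay below the ground surface: z = 2.6 + 7.8/2 = 6.5 m.
Total vertical stress at mid-clay: σ_v = 18.8×2.6 + 18.8×3.9 = 122.2 kPa.
Pore pressure: u = 9.81×(6.5 − 1.7) = 47.088 kPa.
Initial effective stress: σ'_0 = σ_v − u = 122.2 − 47.088 = 75.112 kPa.
Stress increase at mid-clay by the 2:1 spreading method:
Δσ = qBL/((B+z)(L+z)) = 186×3×3/((3+6.5)(3+6.5)) = 18.548 kPa
Final effective stress: σ'_f = σ'_0 + Δσ = 75.112 + 18.548 = 93.66 kPa.
Normally consolidated clay, so the full stress increment lies on the virgin compression line:
S_c = C_c·H/(1+e₀)·log₁₀(σ'_f/σ'_0) = 0.38×7.8/(1+1.19)×log₁₀(93.66/75.112)
    = 1.3534 × 0.095845 = 0.1297 m

S_c ≈ 130 mm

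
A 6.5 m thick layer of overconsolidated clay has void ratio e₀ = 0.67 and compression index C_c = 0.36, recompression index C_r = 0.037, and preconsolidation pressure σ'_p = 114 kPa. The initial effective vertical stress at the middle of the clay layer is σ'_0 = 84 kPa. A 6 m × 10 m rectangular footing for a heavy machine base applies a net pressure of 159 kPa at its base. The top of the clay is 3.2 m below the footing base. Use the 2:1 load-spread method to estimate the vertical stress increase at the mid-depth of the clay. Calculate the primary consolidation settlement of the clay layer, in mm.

S_c ≈ 102 mm

Mid-depth of clay below the footing base: z = 3.2 + 6.5/2 = 6.45 m.
Stress increase at mid-clay by the 2:1 spreading method:
Δσ = qBL/((B+z)(L+z)) = 159×6×10/((6+6.45)(10+6.45)) = 46.581 kPa
Final effective stress: σ'_f = 84 + 46.581 = 130.58 kPa.
σ'_f = 130.58 > σ'_p = 114 kPa, so the stress path crosses the preconsolidation pressure — recompression up to σ'_p, then virgin compression beyond:
S_c = H/(1+e₀)·[C_r·log₁₀(σ'_p/σ'_0) + C_c·log₁₀(σ'_f/σ'_p)]
    = 6.5/1.67 × [0.037×log₁₀(114/84) + 0.36×log₁₀(130.58/114)]
    = 3.8922 × [0.0049071 + 0.02123] = 0.1017 m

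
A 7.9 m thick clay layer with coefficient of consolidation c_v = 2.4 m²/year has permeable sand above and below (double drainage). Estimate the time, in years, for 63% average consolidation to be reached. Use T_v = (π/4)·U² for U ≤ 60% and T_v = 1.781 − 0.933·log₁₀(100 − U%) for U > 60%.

t ≈ 2.07 years

Drainage path length: H_d = H/2 = 3.95 m (double drainage).
U > 60%: T_v = 1.781 − 0.933·log₁₀(100 − 63) = 0.31787.
t = T_v·H_d²/c_v = 0.31787×3.95²/2.4 = 2.066 years.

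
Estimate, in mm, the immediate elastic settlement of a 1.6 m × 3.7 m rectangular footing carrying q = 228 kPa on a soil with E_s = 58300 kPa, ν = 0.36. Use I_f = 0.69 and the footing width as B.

S_e ≈ 3.76 mm

Immediate (elastic) settlement: S_e = q·B·(1−ν²)/E_s · I_f.
S_e = 228 × 1.6 × (1 − 0.36²) / 58300 × 0.69
    = 228 × 1.6 × 0.8704 / 58300 × 0.69
    = 0.003758 m = 3.758 mm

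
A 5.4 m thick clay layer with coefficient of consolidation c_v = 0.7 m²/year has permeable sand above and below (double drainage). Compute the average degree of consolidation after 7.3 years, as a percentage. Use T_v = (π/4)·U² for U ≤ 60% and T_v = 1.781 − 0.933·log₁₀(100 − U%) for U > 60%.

Drainage path length: H_d = H/2 = 2.7 m (double drainage).
T_v = c_v·t/H_d² = 0.7×7.3/2.7² = 0.70096.
T_v = 0.70096 corresponds to the U > 60% branch:
U = 1 − 10^((1.781 − T_v)/0.933)/100 = 0.8563

U ≈ 85.6 %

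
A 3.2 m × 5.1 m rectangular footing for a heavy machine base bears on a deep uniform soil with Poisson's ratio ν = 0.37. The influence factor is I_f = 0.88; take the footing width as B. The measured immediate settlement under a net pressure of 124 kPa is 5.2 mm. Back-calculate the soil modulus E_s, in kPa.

E_s ≈ 58000 kPa

S_e = q·B·(1−ν²)/E_s · I_f  ⇒  E_s = q·B·(1−ν²)·I_f / S_e.
E_s = 124 × 3.2 × 0.8631 × 0.88 / 0.0052 = 57960 kPa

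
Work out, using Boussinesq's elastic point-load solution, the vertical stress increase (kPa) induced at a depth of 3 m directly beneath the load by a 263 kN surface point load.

Boussinesq vertical stress below a point load on an elastic half-space:
Δσ_z = 3P/(2πz²) · [1 + (r/z)²]^(−5/2)
r/z = 0/3 = 0; [1+(r/z)²]^(−5/2) = 1.
Δσ_z = 3×263/(2π×3²) × 1 = 13.953 × 1 = 13.95 kPa

Δσ_z ≈ 14 kPa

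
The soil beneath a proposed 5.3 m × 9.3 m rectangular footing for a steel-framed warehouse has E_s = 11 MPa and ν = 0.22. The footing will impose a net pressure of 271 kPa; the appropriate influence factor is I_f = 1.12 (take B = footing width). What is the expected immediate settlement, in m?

Immediate (elastic) settlement: S_e = q·B·(1−ν²)/E_s · I_f.
E_s = 11 MPa = 11000 kPa.
S_e = 271 × 5.3 × (1 − 0.22²) / 11000 × 1.12
    = 271 × 5.3 × 0.9516 / 11000 × 1.12
    = 0.1392 m

S_e ≈ 0.139 m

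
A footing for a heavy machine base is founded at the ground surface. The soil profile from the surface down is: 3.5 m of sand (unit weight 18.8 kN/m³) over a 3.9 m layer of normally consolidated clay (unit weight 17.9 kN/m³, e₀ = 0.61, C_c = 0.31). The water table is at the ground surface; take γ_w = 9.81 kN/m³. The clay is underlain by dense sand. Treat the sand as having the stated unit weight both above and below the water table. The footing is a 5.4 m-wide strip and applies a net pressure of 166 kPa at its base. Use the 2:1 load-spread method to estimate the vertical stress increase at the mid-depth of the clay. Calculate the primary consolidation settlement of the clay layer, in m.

S_c ≈ 0.33 m

Mid-depth of clay below the ground surface: z = 3.5 + 3.9/2 = 5.45 m.
Total vertical stress at mid-clay: σ_v = 18.8×3.5 + 17.9×1.95 = 100.7 kPa.
Pore pressure: u = 9.81×(5.45 − 0) = 53.465 kPa.
Initial effective stress: σ'_0 = σ_v − u = 100.7 − 53.465 = 47.235 kPa.
Stress increase at mid-clay by the 2:1 spreading method:
Δσ = qB/(B+z) = 166×5.4/(5.4+5.45) = 82.618 kPa
Final effective stress: σ'_f = σ'_0 + Δσ = 47.235 + 82.618 = 129.85 kPa.
Normally consolidated clay, so the full stress increment lies on the virgin compression line:
S_c = C_c·H/(1+e₀)·log₁₀(σ'_f/σ'_0) = 0.31×3.9/(1+0.61)×log₁₀(129.85/47.235)
    = 0.75093 × 0.43918 = 0.3298 m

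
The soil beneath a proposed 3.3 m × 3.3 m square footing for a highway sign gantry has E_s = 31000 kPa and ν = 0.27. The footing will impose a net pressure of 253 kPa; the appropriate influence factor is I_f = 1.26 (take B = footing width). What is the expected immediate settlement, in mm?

S_e ≈ 31.5 mm

Immediate (elastic) settlement: S_e = q·B·(1−ν²)/E_s · I_f.
S_e = 253 × 3.3 × (1 − 0.27²) / 31000 × 1.26
    = 253 × 3.3 × 0.9271 / 31000 × 1.26
    = 0.03146 m = 31.46 mm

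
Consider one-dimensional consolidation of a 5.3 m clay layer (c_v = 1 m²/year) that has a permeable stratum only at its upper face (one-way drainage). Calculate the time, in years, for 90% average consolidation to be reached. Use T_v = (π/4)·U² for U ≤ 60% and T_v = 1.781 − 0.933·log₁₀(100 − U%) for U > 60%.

t ≈ 23.8 years

Drainage path length: H_d = H = 5.3 m (single drainage).
U > 60%: T_v = 1.781 − 0.933·log₁₀(100 − 90) = 0.848.
t = T_v·H_d²/c_v = 0.848×5.3²/1 = 23.82 years.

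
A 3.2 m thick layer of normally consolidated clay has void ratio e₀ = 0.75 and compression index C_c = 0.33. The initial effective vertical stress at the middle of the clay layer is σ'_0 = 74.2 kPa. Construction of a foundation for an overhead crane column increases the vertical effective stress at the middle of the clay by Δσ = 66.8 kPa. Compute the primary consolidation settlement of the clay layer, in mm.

Final effective stress: σ'_f = σ'_0 + Δσ = 74.2 + 66.8 = 141 kPa.
Normally consolidated clay, so the full stress increment lies on the virgin compression line:
S_c = C_c·H/(1+e₀)·log₁₀(σ'_f/σ'_0) = 0.33×3.2/(1+0.75)×log₁₀(141/74.2)
    = 0.60343 × 0.27882 = 0.1682 m

S_c ≈ 168 mm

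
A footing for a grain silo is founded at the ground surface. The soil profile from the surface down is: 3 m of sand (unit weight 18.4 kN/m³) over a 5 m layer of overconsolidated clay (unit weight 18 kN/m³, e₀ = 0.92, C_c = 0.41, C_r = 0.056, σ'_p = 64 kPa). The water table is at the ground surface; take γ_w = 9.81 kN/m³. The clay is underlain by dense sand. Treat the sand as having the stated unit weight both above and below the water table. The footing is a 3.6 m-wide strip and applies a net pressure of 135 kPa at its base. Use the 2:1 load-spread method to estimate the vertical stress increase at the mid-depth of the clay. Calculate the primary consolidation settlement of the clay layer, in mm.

Mid-depth of clay below the ground surface: z = 3 + 5/2 = 5.5 m.
Total vertical stress at mid-clay: σ_v = 18.4×3 + 18×2.5 = 100.2 kPa.
Pore pressure: u = 9.81×(5.5 − 0) = 53.955 kPa.
Initial effective stress: σ'_0 = σ_v − u = 100.2 − 53.955 = 46.245 kPa.
Stress increase at mid-clay by the 2:1 spreading method:
Δσ = qB/(B+z) = 135×3.6/(3.6+5.5) = 53.407 kPa
Final effective stress: σ'_f = 46.245 + 53.407 = 99.652 kPa.
σ'_f = 99.652 > σ'_p = 64 kPa, so the stress path crosses the preconsolidation pressure — recompression up to σ'_p, then virgin compression beyond:
S_c = H/(1+e₀)·[C_r·log₁₀(σ'_p/σ'_0) + C_c·log₁₀(σ'_f/σ'_p)]
    = 5/1.92 × [0.056×log₁₀(64/46.245) + 0.41×log₁₀(99.652/64)]
    = 2.6042 × [0.0079025 + 0.078845] = 0.2259 m

S_c ≈ 226 mm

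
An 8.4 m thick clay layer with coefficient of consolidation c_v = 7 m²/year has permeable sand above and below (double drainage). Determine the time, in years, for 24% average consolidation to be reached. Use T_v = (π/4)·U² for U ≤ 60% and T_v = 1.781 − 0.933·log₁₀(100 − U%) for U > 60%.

Drainage path length: H_d = H/2 = 4.2 m (double drainage).
U ≤ 60%: T_v = (π/4)·U² = (π/4)×0.24² = 0.045239.
t = T_v·H_d²/c_v = 0.045239×4.2²/7 = 0.114 years.

t ≈ 0.114 years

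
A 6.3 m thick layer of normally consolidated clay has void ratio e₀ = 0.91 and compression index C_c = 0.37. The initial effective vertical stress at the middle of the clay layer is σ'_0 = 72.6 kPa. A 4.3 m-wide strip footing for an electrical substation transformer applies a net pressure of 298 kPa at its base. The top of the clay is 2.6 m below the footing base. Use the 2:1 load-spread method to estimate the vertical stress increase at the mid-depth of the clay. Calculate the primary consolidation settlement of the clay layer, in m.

S_c ≈ 0.537 m

Mid-depth of clay below the footing base: z = 2.6 + 6.3/2 = 5.75 m.
Stress increase at mid-clay by the 2:1 spreading method:
Δσ = qB/(B+z) = 298×4.3/(4.3+5.75) = 127.5 kPa
Final effective stress: σ'_f = σ'_0 + Δσ = 72.6 + 127.5 = 200.1 kPa.
Normally consolidated clay, so the full stress increment lies on the virgin compression line:
S_c = C_c·H/(1+e₀)·log₁₀(σ'_f/σ'_0) = 0.37×6.3/(1+0.91)×log₁₀(200.1/72.6)
    = 1.2204 × 0.44031 = 0.5374 m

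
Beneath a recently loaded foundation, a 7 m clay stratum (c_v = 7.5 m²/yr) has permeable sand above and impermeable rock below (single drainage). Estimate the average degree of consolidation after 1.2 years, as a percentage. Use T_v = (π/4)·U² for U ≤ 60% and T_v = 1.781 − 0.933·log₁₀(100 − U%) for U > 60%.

Drainage path length: H_d = H = 7 m (single drainage).
T_v = c_v·t/H_d² = 7.5×1.2/7² = 0.18367.
T_v = 0.18367 corresponds to the U ≤ 60% branch:
U = √(4T_v/π) = 0.4836

U ≈ 48.4 %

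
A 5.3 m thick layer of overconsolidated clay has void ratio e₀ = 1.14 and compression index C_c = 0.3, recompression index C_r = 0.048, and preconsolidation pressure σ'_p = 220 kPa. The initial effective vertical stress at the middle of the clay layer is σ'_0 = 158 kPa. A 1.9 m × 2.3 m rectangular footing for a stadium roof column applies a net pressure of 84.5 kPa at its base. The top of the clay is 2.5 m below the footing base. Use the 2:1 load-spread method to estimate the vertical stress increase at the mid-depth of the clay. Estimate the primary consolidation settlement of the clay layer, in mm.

Mid-depth of clay below the footing base: z = 2.5 + 5.3/2 = 5.15 m.
Stress increase at mid-clay by the 2:1 spreading method:
Δσ = qBL/((B+z)(L+z)) = 84.5×1.9×2.3/((1.9+5.15)(2.3+5.15)) = 7.0306 kPa
Final effective stress: σ'_f = 158 + 7.0306 = 165.03 kPa.
σ'_f = 165.03 ≤ σ'_p = 220 kPa, so the clay remains overconsolidated and only the recompression index applies:
S_c = C_r·H/(1+e₀)·log₁₀(σ'_f/σ'_0) = 0.048×5.3/2.14×log₁₀(165.03/158)
    = 0.11888 × 0.018906 = 0.002247 m

S_c ≈ 2.25 mm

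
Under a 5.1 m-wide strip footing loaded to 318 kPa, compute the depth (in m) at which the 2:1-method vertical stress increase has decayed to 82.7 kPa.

z ≈ 14.5 m

2:1 spreading — at depth z the loaded area has grown by z in each plan dimension:
qB/(B+z) = Δσ_z ⇒ z = qB/Δσ_z − B = 318×5.1/82.7 − 5.1 = 14.51 m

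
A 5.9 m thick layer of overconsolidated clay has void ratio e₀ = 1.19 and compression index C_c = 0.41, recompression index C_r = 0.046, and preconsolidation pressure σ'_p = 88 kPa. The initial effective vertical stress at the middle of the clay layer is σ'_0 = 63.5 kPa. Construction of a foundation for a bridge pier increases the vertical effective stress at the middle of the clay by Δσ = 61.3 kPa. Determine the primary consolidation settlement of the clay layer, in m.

Final effective stress: σ'_f = 63.5 + 61.3 = 124.8 kPa.
σ'_f = 124.8 > σ'_p = 88 kPa, so the stress path crosses the preconsolidation pressure — recompression up to σ'_p, then virgin compression beyond:
S_c = H/(1+e₀)·[C_r·log₁₀(σ'_p/σ'_0) + C_c·log₁₀(σ'_f/σ'_p)]
    = 5.9/2.19 × [0.046×log₁₀(88/63.5) + 0.41×log₁₀(124.8/88)]
    = 2.6941 × [0.0065186 + 0.06221] = 0.1852 m

S_c ≈ 0.185 m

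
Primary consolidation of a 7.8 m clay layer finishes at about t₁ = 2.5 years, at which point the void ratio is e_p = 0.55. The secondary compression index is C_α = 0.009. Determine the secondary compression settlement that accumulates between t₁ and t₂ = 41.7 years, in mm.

S_s ≈ 55.4 mm

Secondary compression: S_s = C_α·H/(1+e_p)·log₁₀(t₂/t₁)
S_s = 0.009×7.8/(1+0.55)×log₁₀(41.7/2.5)
    = 0.04529 × 1.222 = 0.05535 m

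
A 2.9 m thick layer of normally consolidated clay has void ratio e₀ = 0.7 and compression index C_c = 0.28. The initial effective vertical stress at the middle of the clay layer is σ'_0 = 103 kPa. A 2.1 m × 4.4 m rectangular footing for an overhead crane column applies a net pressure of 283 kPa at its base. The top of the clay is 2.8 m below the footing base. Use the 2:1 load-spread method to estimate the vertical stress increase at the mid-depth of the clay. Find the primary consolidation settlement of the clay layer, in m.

Mid-depth of clay below the footing base: z = 2.8 + 2.9/2 = 4.25 m.
Stress increase at mid-clay by the 2:1 spreading method:
Δσ = qBL/((B+z)(L+z)) = 283×2.1×4.4/((2.1+4.25)(4.4+4.25)) = 47.607 kPa
Final effective stress: σ'_f = σ'_0 + Δσ = 103 + 47.607 = 150.61 kPa.
Normally consolidated clay, so the full stress increment lies on the virgin compression line:
S_c = C_c·H/(1+e₀)·log₁₀(σ'_f/σ'_0) = 0.28×2.9/(1+0.7)×log₁₀(150.61/103)
    = 0.47765 × 0.16502 = 0.07882 m

S_c ≈ 0.0788 m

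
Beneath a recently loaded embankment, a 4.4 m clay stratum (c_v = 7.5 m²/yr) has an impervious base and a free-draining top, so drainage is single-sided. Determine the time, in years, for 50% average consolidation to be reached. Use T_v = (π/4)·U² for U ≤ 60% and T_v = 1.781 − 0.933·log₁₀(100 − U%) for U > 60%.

t ≈ 0.507 years

Drainage path length: H_d = H = 4.4 m (single drainage).
U ≤ 60%: T_v = (π/4)·U² = (π/4)×0.5² = 0.19635.
t = T_v·H_d²/c_v = 0.19635×4.4²/7.5 = 0.5068 years.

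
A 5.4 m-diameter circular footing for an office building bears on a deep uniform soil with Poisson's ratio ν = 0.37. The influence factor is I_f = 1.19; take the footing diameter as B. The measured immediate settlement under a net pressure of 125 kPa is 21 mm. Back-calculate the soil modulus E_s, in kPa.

E_s ≈ 33000 kPa

S_e = q·B·(1−ν²)/E_s · I_f  ⇒  E_s = q·B·(1−ν²)·I_f / S_e.
E_s = 125 × 5.4 × 0.8631 × 1.19 / 0.021 = 33010 kPa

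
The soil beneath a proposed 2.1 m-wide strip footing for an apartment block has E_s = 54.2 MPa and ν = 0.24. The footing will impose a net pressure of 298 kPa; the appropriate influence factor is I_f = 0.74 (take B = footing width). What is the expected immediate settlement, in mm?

Immediate (elastic) settlement: S_e = q·B·(1−ν²)/E_s · I_f.
E_s = 54.2 MPa = 54200 kPa.
S_e = 298 × 2.1 × (1 − 0.24²) / 54200 × 0.74
    = 298 × 2.1 × 0.9424 / 54200 × 0.74
    = 0.008052 m = 8.052 mm

S_e ≈ 8.05 mm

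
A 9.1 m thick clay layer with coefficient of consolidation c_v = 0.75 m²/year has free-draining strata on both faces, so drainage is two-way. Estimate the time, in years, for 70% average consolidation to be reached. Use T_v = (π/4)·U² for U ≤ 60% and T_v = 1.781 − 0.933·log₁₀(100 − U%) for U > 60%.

Drainage path length: H_d = H/2 = 4.55 m (double drainage).
U > 60%: T_v = 1.781 − 0.933·log₁₀(100 − 70) = 0.40285.
t = T_v·H_d²/c_v = 0.40285×4.55²/0.75 = 11.12 years.

t ≈ 11.1 years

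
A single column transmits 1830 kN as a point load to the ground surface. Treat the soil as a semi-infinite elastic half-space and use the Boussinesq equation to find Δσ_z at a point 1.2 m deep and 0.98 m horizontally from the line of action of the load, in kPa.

Δσ_z ≈ 169 kPa

Boussinesq vertical stress below a point load on an elastic half-space:
Δσ_z = 3P/(2πz²) · [1 + (r/z)²]^(−5/2)
r/z = 0.98/1.2 = 0.81667; [1+(r/z)²]^(−5/2) = 0.27874.
Δσ_z = 3×1830/(2π×1.2²) × 0.27874 = 606.78 × 0.27874 = 169.1 kPa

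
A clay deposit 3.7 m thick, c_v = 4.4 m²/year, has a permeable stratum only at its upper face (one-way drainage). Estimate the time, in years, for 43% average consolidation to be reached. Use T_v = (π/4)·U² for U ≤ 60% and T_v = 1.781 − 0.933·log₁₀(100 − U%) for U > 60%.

t ≈ 0.452 years

Drainage path length: H_d = H = 3.7 m (single drainage).
U ≤ 60%: T_v = (π/4)·U² = (π/4)×0.43² = 0.14522.
t = T_v·H_d²/c_v = 0.14522×3.7²/4.4 = 0.4518 years.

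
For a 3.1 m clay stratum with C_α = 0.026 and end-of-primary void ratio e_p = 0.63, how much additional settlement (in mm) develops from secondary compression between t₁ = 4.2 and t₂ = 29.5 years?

S_s ≈ 41.9 mm

Secondary compression: S_s = C_α·H/(1+e_p)·log₁₀(t₂/t₁)
S_s = 0.026×3.1/(1+0.63)×log₁₀(29.5/4.2)
    = 0.04945 × 0.8466 = 0.04186 m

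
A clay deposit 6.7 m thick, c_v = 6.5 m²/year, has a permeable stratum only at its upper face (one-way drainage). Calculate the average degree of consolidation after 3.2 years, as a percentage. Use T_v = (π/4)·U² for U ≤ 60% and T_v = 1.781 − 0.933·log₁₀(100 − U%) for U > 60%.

U ≈ 74.2 %

Drainage path length: H_d = H = 6.7 m (single drainage).
T_v = c_v·t/H_d² = 6.5×3.2/6.7² = 0.46335.
T_v = 0.46335 corresponds to the U > 60% branch:
U = 1 − 10^((1.781 − T_v)/0.933)/100 = 0.7416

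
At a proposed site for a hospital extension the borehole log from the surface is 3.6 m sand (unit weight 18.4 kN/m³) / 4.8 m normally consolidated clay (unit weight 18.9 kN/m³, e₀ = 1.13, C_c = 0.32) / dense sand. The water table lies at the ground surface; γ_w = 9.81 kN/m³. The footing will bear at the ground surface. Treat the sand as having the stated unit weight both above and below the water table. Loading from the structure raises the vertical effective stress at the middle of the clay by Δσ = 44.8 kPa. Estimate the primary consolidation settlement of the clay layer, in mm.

Mid-depth of clay below the ground surface: z = 3.6 + 4.8/2 = 6 m.
Total vertical stress at mid-clay: σ_v = 18.4×3.6 + 18.9×2.4 = 111.6 kPa.
Pore pressure: u = 9.81×(6 − 0) = 58.86 kPa.
Initial effective stress: σ'_0 = σ_v − u = 111.6 − 58.86 = 52.74 kPa.
Final effective stress: σ'_f = σ'_0 + Δσ = 52.74 + 44.8 = 97.54 kPa.
Normally consolidated clay, so the full stress increment lies on the virgin compression line:
S_c = C_c·H/(1+e₀)·log₁₀(σ'_f/σ'_0) = 0.32×4.8/(1+1.13)×log₁₀(97.54/52.74)
    = 0.72113 × 0.26704 = 0.1926 m

S_c ≈ 193 mm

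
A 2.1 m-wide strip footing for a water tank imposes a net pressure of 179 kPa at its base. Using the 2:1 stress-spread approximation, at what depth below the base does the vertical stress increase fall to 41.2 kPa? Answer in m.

z ≈ 7.02 m

2:1 spreading — at depth z the loaded area has grown by z in each plan dimension:
qB/(B+z) = Δσ_z ⇒ z = qB/Δσ_z − B = 179×2.1/41.2 − 2.1 = 7.024 m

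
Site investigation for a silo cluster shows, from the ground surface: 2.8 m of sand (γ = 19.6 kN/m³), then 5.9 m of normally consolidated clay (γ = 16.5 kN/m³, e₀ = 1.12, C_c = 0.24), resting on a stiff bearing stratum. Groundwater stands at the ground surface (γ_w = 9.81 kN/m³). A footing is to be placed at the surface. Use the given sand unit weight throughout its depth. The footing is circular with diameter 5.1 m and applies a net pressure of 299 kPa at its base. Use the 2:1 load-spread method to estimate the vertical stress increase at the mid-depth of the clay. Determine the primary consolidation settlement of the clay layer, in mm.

S_c ≈ 254 mm

Mid-depth of clay below the ground surface: z = 2.8 + 5.9/2 = 5.75 m.
Total vertical stress at mid-clay: σ_v = 19.6×2.8 + 16.5×2.95 = 103.56 kPa.
Pore pressure: u = 9.81×(5.75 − 0) = 56.408 kPa.
Initial effective stress: σ'_0 = σ_v − u = 103.56 − 56.408 = 47.152 kPa.
Stress increase at mid-clay by the 2:1 spreading method:
Δσ ≈ qD²/(D+z)² = 299×5.1²/(5.1+5.75)² = 66.062 kPa
Final effective stress: σ'_f = σ'_0 + Δσ = 47.152 + 66.062 = 113.21 kPa.
Normally consolidated clay, so the full stress increment lies on the virgin compression line:
S_c = C_c·H/(1+e₀)·log₁₀(σ'_f/σ'_0) = 0.24×5.9/(1+1.12)×log₁₀(113.21/47.152)
    = 0.66792 × 0.38038 = 0.2541 m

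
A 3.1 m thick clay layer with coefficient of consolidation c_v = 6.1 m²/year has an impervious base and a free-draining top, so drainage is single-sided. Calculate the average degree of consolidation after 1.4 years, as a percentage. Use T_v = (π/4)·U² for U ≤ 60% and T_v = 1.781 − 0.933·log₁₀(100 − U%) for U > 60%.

U ≈ 91 %

Drainage path length: H_d = H = 3.1 m (single drainage).
T_v = c_v·t/H_d² = 6.1×1.4/3.1² = 0.88866.
T_v = 0.88866 corresponds to the U > 60% branch:
U = 1 − 10^((1.781 − T_v)/0.933)/100 = 0.9095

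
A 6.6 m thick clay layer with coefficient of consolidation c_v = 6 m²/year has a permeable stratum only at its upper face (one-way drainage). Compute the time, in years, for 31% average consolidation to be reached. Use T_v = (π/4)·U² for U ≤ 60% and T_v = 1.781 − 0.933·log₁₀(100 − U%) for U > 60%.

Drainage path length: H_d = H = 6.6 m (single drainage).
U ≤ 60%: T_v = (π/4)·U² = (π/4)×0.31² = 0.075477.
t = T_v·H_d²/c_v = 0.075477×6.6²/6 = 0.548 years.

t ≈ 0.548 years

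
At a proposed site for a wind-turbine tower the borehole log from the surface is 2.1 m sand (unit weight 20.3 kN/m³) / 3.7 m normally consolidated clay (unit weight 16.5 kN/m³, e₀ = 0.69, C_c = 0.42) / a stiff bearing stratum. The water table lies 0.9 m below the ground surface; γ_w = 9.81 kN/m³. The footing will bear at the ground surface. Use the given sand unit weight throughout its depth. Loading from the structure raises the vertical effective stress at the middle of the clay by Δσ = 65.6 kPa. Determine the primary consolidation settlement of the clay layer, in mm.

Mid-depth of clay below the ground surface: z = 2.1 + 3.7/2 = 3.95 m.
Total vertical stress at mid-clay: σ_v = 20.3×2.1 + 16.5×1.85 = 73.155 kPa.
Pore pressure: u = 9.81×(3.95 − 0.9) = 29.921 kPa.
Initial effective stress: σ'_0 = σ_v − u = 73.155 − 29.921 = 43.234 kPa.
Final effective stress: σ'_f = σ'_0 + Δσ = 43.234 + 65.6 = 108.83 kPa.
Normally consolidated clay, so the full stress increment lies on the virgin compression line:
S_c = C_c·H/(1+e₀)·log₁₀(σ'_f/σ'_0) = 0.42×3.7/(1+0.69)×log₁₀(108.83/43.234)
    = 0.91953 × 0.40092 = 0.3687 m

S_c ≈ 369 mm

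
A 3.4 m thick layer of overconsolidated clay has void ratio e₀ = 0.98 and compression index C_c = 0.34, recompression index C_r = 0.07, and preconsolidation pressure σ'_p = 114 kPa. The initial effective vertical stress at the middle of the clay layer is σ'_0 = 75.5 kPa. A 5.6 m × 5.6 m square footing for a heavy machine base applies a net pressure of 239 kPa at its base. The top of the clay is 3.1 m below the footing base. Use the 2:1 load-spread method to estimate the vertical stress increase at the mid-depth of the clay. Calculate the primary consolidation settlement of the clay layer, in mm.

S_c ≈ 82.2 mm

Mid-depth of clay below the footing base: z = 3.1 + 3.4/2 = 4.8 m.
Stress increase at mid-clay by the 2:1 spreading method:
Δσ = qBL/((B+z)(L+z)) = 239×5.6×5.6/((5.6+4.8)(5.6+4.8)) = 69.296 kPa
Final effective stress: σ'_f = 75.5 + 69.296 = 144.8 kPa.
σ'_f = 144.8 > σ'_p = 114 kPa, so the stress path crosses the preconsolidation pressure — recompression up to σ'_p, then virgin compression beyond:
S_c = H/(1+e₀)·[C_r·log₁₀(σ'_p/σ'_0) + C_c·log₁₀(σ'_f/σ'_p)]
    = 3.4/1.98 × [0.07×log₁₀(114/75.5) + 0.34×log₁₀(144.8/114)]
    = 1.7172 × [0.012527 + 0.035314] = 0.08215 m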